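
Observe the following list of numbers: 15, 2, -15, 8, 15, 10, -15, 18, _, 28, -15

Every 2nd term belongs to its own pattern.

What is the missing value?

Taking every 2nd term gives 2 separate tracks.
Track A: 15, -15, 15, -15, ?, -15 (oscillating between 15 and -15).
Track B: 2, 8, 10, 18, 28 (each term equals the sum of the previous two).
So the missing entry in track A is 15.

15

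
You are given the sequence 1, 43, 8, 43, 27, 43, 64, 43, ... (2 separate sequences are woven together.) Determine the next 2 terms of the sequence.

125, 43

Positions 1, 3, 5, … form one subsequence and positions 2, 4, 6, … form another.
Subsequence A: 1, 8, 27, 64 (the cubes 1³, 2³, 3³, …).
Subsequence B: 43, 43, 43, 43 (constant 43).
The 9th slot belongs to subsequence A; its 5th term is 125.
Position 10 falls in subsequence B as its term 5, giving 43.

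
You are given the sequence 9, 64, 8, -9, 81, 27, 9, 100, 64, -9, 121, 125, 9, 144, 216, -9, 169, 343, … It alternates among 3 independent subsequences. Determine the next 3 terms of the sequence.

9, 196, 512

The terms cycle through 3 interleaved subsequences.
Track A = 9, -9, 9, -9, 9, -9: oscillating between 9 and -9.
Track B = 64, 81, 100, 121, 144, 169: perfect squares starting at 8².
Track C = 8, 27, 64, 125, 216, 343: the cubes 2³, 3³, 4³, ….
Position 19 → track A, term 7 = 9.
Position 20 falls in track B as its term 7, giving 196.
Term 21 comes from track C (its 7th entry): 512.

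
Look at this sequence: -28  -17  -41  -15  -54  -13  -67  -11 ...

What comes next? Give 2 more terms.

-80, -9

Split by position mod 2 into 2 tracks.
Track A: -28, -41, -54, -67. Subtracting 13 each time.
Track B: -17, -15, -13, -11. Adding 2 each time.
Position 9 falls in track A as its term 5, giving -80.
Term 10 comes from track B (its 5th entry): -9.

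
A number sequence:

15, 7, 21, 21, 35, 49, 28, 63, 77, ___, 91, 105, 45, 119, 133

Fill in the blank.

36

Reading positions in blocks of 3 reveals the pattern ABB — 2 tracks woven together.
Track A is 15, 21, 28, ?, 45, which is triangular numbers n(n+1)/2 for n = 5, 6, ….
Track B is 7, 21, 35, 49, 63, 77, 91, 105, 119, 133, which is adding 14 each time.
The gap is track A's term 4; the rule gives 36.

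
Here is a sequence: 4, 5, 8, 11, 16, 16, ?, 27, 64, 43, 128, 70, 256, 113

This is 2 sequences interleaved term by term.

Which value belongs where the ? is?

32

The terms cycle through 2 interleaved subsequences.
Stream A: 4, 8, 16, ?, 64, 128, 256 (powers of 2).
Stream B: 5, 11, 16, 27, 43, 70, 113 (each term equals the sum of the previous two).
The gap is stream A's term 4; the rule gives 32.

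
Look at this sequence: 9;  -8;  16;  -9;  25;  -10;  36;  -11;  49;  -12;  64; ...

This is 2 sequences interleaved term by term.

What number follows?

Odd-indexed and even-indexed terms follow separate rules.
Subsequence A is 9, 16, 25, 36, 49, 64, which is consecutive squares n² from n = 3.
Subsequence B is -8, -9, -10, -11, -12, which is linear: a_n = -7 − n.
Term 12 comes from subsequence B (its 6th entry): -13.

-13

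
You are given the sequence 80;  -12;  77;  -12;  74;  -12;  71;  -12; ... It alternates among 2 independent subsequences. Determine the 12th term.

Taking every 2nd term gives 2 separate tracks.
Stream A: 80, 77, 74, 71 — arithmetic with common difference −3.
Stream B: -12, -12, -12, -12 — constant -12.
Position 12 falls in stream B as its term 6, giving -12.

-12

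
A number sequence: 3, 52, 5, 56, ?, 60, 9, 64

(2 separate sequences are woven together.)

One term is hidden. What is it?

Positions 1, 3, 5, … form one subsequence and positions 2, 4, 6, … form another.
Track A = 3, 5, ?, 9: arithmetic, step +2.
Track B = 52, 56, 60, 64: arithmetic, step +4.
Track A's pattern makes the blank 7.

7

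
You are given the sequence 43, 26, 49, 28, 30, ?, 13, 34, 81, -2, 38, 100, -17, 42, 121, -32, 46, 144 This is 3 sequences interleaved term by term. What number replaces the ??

64

Taking every 3rd term gives 3 separate tracks.
Track A = 43, 28, 13, -2, -17, -32: arithmetic, step −15.
Track B = 26, 30, 34, 38, 42, 46: adding 4 each time.
Track C = 49, ?, 81, 100, 121, 144: consecutive squares n² from n = 7.
Filling track C at index 2 by its rule yields 64.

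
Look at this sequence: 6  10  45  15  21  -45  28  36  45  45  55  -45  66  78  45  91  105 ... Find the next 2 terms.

The slot pattern repeats as AAB (period 3), so there are 2 interleaved tracks.
Subsequence A: 6, 10, 15, 21, 28, 36, 45, 55, 66, 78, 91, 105 — the triangular numbers T_3, T_4, ….
Subsequence B: 45, -45, 45, -45, 45 — the oscillation 45·(−1)^(n+1).
Position 18 → subsequence B, term 6 = -45.
Position 19 → subsequence A, term 13 = 120.

-45, 120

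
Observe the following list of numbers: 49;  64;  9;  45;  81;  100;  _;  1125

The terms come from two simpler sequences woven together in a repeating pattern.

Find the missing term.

Positions follow the repeating pattern AABB; grouping by letter gives 2 tracks.
Subsequence A: 49, 64, 81, 100. The squares 7², 8², 9², ….
Subsequence B: 9, 45, ?, 1125. A geometric progression (common ratio 5).
The gap is subsequence B's term 3; the rule gives 225.

225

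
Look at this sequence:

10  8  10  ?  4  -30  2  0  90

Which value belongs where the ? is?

Positions follow the repeating pattern AAB; grouping by letter gives 2 tracks.
Stream A is 10, 8, ?, 4, 2, 0, which is linear: a_n = 12 − 2·n.
Stream B is 10, -30, 90, which is geometric with ratio -3.
Filling stream A at index 3 by its rule yields 6.

6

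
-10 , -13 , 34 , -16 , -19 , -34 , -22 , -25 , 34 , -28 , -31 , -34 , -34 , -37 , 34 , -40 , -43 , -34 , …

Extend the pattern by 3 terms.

-46, -49, 34

Positions follow the repeating pattern AAB; grouping by letter gives 2 tracks.
Track A: -10, -13, -16, -19, -22, -25, -28, -31, -34, -37, -40, -43 (arithmetic with common difference −3).
Track B: 34, -34, 34, -34, 34, -34 (oscillating between 34 and -34).
Term 19 comes from track A (its 13th entry): -46.
Position 20 falls in track A as its term 14, giving -49.
Position 21 → track B, term 7 = 34.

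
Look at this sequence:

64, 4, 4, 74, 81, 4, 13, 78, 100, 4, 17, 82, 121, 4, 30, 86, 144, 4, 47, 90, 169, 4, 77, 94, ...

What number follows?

196

Split by position mod 4: positions 1, 5, 9, … form one track, and each other residue class forms its own.
Subsequence A: 64, 81, 100, 121, 144, 169 (the squares 8², 9², 10², …).
Subsequence B: 4, 4, 4, 4, 4, 4 (the constant sequence 4).
Subsequence C: 4, 13, 17, 30, 47, 77 (each term equals the sum of the previous two).
Subsequence D: 74, 78, 82, 86, 90, 94 (linear: a_n = 70 + 4·n).
Term 25 comes from subsequence A (its 7th entry): 196.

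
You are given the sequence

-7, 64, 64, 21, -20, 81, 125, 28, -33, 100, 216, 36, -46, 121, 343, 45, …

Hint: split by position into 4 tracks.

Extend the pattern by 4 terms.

Read the sequence 4 terms at a time; column i is its own pattern.
Track A = -7, -20, -33, -46: subtracting 13 each time.
Track B = 64, 81, 100, 121: consecutive squares n² from n = 8.
Track C = 64, 125, 216, 343: perfect cubes starting at 4³.
Track D = 21, 28, 36, 45: triangular numbers starting at T_6.
Term 17 comes from track A (its 5th entry): -59.
The 18th slot belongs to track B; its 5th term is 144.
Position 19 falls in track C as its term 5, giving 512.
Term 20 comes from track D (its 5th entry): 55.

-59, 144, 512, 55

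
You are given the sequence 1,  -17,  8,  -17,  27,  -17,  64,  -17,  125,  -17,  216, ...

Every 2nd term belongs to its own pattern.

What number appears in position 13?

343

Split by position mod 2 into 2 tracks.
Track A: 1, 8, 27, 64, 125, 216. Perfect cubes starting at 1³.
Track B: -17, -17, -17, -17, -17. Constant -17.
Position 13 → track A, term 7 = 343.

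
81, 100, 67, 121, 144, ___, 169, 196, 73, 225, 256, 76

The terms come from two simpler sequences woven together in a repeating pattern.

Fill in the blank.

70

Reading positions in blocks of 3 reveals the pattern AAB — 2 tracks woven together.
Track A: 81, 100, 121, 144, 169, 196, 225, 256 — the squares 9², 10², 11², ….
Track B: 67, ?, 73, 76 — adding 3 each time.
Filling track B at index 2 by its rule yields 70.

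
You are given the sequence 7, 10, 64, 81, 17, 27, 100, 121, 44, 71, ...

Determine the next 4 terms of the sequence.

Reading positions in blocks of 4 reveals the pattern AABB — 2 tracks woven together.
Stream A: 7, 10, 17, 27, 44, 71 — a Fibonacci-like recurrence a_n = a_{n-1} + a_{n-2}.
Stream B: 64, 81, 100, 121 — consecutive squares n² from n = 8.
Position 11 → stream B, term 5 = 144.
The 12th slot belongs to stream B; its 6th term is 169.
Term 13 comes from stream A (its 7th entry): 115.
Position 14 falls in stream A as its term 8, giving 186.

144, 169, 115, 186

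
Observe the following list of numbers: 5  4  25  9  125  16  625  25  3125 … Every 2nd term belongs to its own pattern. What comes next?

The terms cycle through 2 interleaved subsequences.
Track A = 5, 25, 125, 625, 3125: powers 5^1, 5^2, 5^3, ….
Track B = 4, 9, 16, 25: perfect squares starting at 2².
Term 10 comes from track B (its 5th entry): 36.

36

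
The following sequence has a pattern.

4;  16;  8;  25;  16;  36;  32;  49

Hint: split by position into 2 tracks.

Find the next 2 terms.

Positions 1, 3, 5, … form one subsequence and positions 2, 4, 6, … form another.
Track A: 4, 8, 16, 32. A geometric progression (common ratio 2).
Track B: 16, 25, 36, 49. Consecutive squares n² from n = 4.
Term 9 comes from track A (its 5th entry): 64.
Position 10 falls in track B as its term 5, giving 64.

64, 64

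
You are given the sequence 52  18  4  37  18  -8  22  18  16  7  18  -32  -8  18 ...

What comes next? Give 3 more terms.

Taking every 3rd term gives 3 separate tracks.
Track A = 52, 37, 22, 7, -8: arithmetic with common difference −15.
Track B = 18, 18, 18, 18, 18: the constant sequence 18.
Track C = 4, -8, 16, -32: multiplying by -2 each time.
Position 15 falls in track C as its term 5, giving 64.
Position 16 → track A, term 6 = -23.
The 17th slot belongs to track B; its 6th term is 18.

64, -23, 18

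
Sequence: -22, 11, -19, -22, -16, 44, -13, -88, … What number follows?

Positions 1, 3, 5, … form one subsequence and positions 2, 4, 6, … form another.
Track A: -22, -19, -16, -13. Arithmetic, step +3.
Track B: 11, -22, 44, -88. Multiplying by -2 each time.
Position 9 falls in track A as its term 5, giving -10.

-10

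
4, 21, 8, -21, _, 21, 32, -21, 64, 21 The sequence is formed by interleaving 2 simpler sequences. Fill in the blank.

Positions 1, 3, 5, … form one subsequence and positions 2, 4, 6, … form another.
Track A: 4, 8, ?, 32, 64. Powers 2^2, 2^3, 2^4, ….
Track B: 21, -21, 21, -21, 21. The oscillation 21·(−1)^(n+1).
Track A's pattern makes the blank 16.

16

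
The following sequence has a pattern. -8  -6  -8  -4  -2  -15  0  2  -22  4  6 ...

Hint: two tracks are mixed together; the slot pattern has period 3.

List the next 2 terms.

-29, 8

Reading positions in blocks of 3 reveals the pattern AAB — 2 tracks woven together.
Track A = -8, -6, -4, -2, 0, 2, 4, 6: arithmetic with common difference +2.
Track B = -8, -15, -22: subtracting 7 each time.
Position 12 falls in track B as its term 4, giving -29.
The 13th slot belongs to track A; its 9th term is 8.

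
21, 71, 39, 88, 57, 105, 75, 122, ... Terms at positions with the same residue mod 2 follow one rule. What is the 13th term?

Positions 1, 3, 5, … form one subsequence and positions 2, 4, 6, … form another.
Track A: 21, 39, 57, 75. Linear: a_n = 3 + 18·n.
Track B: 71, 88, 105, 122. Linear: a_n = 54 + 17·n.
Term 13 comes from track A (its 7th entry): 129.

129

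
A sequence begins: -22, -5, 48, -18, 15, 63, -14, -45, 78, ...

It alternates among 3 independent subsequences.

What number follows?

-10

Split by position mod 3 into 3 tracks.
Subsequence A: -22, -18, -14 — arithmetic with common difference +4.
Subsequence B: -5, 15, -45 — multiplying by -3 each time.
Subsequence C: 48, 63, 78 — arithmetic with common difference +15.
Term 10 comes from subsequence A (its 4th entry): -10.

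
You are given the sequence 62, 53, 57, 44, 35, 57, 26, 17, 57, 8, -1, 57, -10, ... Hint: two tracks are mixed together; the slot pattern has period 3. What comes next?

-19

Positions follow the repeating pattern AAB; grouping by letter gives 2 tracks.
Stream A: 62, 53, 44, 35, 26, 17, 8, -1, -10 (arithmetic with common difference −9).
Stream B: 57, 57, 57, 57 (the constant sequence 57).
Position 14 → stream A, term 10 = -19.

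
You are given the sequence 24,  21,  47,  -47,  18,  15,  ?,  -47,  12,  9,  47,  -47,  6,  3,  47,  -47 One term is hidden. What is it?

The slot pattern repeats as AABB (period 4), so there are 2 interleaved tracks.
Track A: 24, 21, 18, 15, 12, 9, 6, 3. Arithmetic, step −3.
Track B: 47, -47, ?, -47, 47, -47, 47, -47. Oscillating between 47 and -47.
The gap is track B's term 3; the rule gives 47.

47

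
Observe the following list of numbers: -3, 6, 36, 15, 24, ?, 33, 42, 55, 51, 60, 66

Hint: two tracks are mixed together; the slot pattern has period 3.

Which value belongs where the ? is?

45

The slot pattern repeats as AAB (period 3), so there are 2 interleaved tracks.
Stream A is -3, 6, 15, 24, 33, 42, 51, 60, which is adding 9 each time.
Stream B is 36, ?, 55, 66, which is triangular numbers starting at T_8.
Filling stream B at index 2 by its rule yields 45.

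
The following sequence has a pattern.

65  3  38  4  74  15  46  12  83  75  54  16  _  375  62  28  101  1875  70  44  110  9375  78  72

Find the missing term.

92

The terms cycle through 4 interleaved subsequences.
Track A is 65, 74, 83, ?, 101, 110, which is linear: a_n = 56 + 9·n.
Track B is 3, 15, 75, 375, 1875, 9375, which is geometric with ratio 5.
Track C is 38, 46, 54, 62, 70, 78, which is linear: a_n = 30 + 8·n.
Track D is 4, 12, 16, 28, 44, 72, which is Fibonacci-style (each term is the sum of the two before it).
The gap is track A's term 4; the rule gives 92.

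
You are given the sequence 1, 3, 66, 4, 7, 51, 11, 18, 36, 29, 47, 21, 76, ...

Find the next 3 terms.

123, 6, 199

The slot pattern repeats as AAB (period 3), so there are 2 interleaved tracks.
Track A is 1, 3, 4, 7, 11, 18, 29, 47, 76, which is Fibonacci-style (each term is the sum of the two before it).
Track B is 66, 51, 36, 21, which is arithmetic, step −15.
Term 14 comes from track A (its 10th entry): 123.
Term 15 comes from track B (its 5th entry): 6.
The 16th slot belongs to track A; its 11th term is 199.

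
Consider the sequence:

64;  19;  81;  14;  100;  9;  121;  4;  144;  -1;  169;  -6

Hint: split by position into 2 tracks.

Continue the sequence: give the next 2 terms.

196, -11

The terms cycle through 2 interleaved subsequences.
Subsequence A: 64, 81, 100, 121, 144, 169. Perfect squares starting at 8².
Subsequence B: 19, 14, 9, 4, -1, -6. Arithmetic, step −5.
Term 13 comes from subsequence A (its 7th entry): 196.
Position 14 falls in subsequence B as its term 7, giving -11.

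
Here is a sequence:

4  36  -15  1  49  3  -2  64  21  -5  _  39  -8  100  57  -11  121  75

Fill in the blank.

Split by position mod 3: positions 1, 4, 7, … form one track, and each other residue class forms its own.
Track A is 4, 1, -2, -5, -8, -11, which is arithmetic, step −3.
Track B is 36, 49, 64, ?, 100, 121, which is perfect squares starting at 6².
Track C is -15, 3, 21, 39, 57, 75, which is adding 18 each time.
Filling track B at index 4 by its rule yields 81.

81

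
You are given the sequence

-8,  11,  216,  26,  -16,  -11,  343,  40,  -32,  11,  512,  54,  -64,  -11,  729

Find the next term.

Read the sequence 4 terms at a time; column i is its own pattern.
Track A: -8, -16, -32, -64 (multiplying by 2 each time).
Track B: 11, -11, 11, -11 (the oscillation 11·(−1)^(n+1)).
Track C: 216, 343, 512, 729 (perfect cubes starting at 6³).
Track D: 26, 40, 54 (linear: a_n = 12 + 14·n).
Position 16 falls in track D as its term 4, giving 68.

68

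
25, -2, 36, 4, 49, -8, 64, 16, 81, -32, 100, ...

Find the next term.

Positions 1, 3, 5, … form one subsequence and positions 2, 4, 6, … form another.
Subsequence A: 25, 36, 49, 64, 81, 100. The squares 5², 6², 7², ….
Subsequence B: -2, 4, -8, 16, -32. A geometric progression (common ratio -2).
Position 12 falls in subsequence B as its term 6, giving 64.

64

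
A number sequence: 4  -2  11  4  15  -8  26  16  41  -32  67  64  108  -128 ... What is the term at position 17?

283

Split by position mod 2 into 2 tracks.
Stream A = 4, 11, 15, 26, 41, 67, 108: a Fibonacci-like recurrence a_n = a_{n-1} + a_{n-2}.
Stream B = -2, 4, -8, 16, -32, 64, -128: multiplying by -2 each time.
Term 17 comes from stream A (its 9th entry): 283.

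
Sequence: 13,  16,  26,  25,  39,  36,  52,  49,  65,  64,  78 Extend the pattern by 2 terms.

The terms cycle through 2 interleaved subsequences.
Stream A: 13, 26, 39, 52, 65, 78 — arithmetic with common difference +13.
Stream B: 16, 25, 36, 49, 64 — perfect squares starting at 4².
Term 12 comes from stream B (its 6th entry): 81.
The 13th slot belongs to stream A; its 7th term is 91.

81, 91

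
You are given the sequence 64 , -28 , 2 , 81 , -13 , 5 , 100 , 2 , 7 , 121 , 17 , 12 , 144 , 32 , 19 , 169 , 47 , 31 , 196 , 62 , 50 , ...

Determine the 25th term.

256

Split by position mod 3: positions 1, 4, 7, … form one track, and each other residue class forms its own.
Stream A: 64, 81, 100, 121, 144, 169, 196 — consecutive squares n² from n = 8.
Stream B: -28, -13, 2, 17, 32, 47, 62 — arithmetic with common difference +15.
Stream C: 2, 5, 7, 12, 19, 31, 50 — a Fibonacci-like recurrence a_n = a_{n-1} + a_{n-2}.
Position 25 → stream A, term 9 = 256.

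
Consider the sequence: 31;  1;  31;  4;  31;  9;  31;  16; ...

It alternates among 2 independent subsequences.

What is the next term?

31

The terms cycle through 2 interleaved subsequences.
Subsequence A: 31, 31, 31, 31 (constant 31).
Subsequence B: 1, 4, 9, 16 (the squares 1², 2², 3², …).
The 9th slot belongs to subsequence A; its 5th term is 31.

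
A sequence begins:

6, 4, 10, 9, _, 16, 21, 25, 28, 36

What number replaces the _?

15

Positions 1, 3, 5, … form one subsequence and positions 2, 4, 6, … form another.
Track A: 6, 10, ?, 21, 28 — triangular numbers starting at T_3.
Track B: 4, 9, 16, 25, 36 — perfect squares starting at 2².
So the missing entry in track A is 15.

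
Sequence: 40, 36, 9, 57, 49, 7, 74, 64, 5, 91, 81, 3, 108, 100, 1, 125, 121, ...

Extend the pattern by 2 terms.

Split by position mod 3: positions 1, 4, 7, … form one track, and each other residue class forms its own.
Stream A: 40, 57, 74, 91, 108, 125. Arithmetic, step +17.
Stream B: 36, 49, 64, 81, 100, 121. Perfect squares starting at 6².
Stream C: 9, 7, 5, 3, 1. Linear: a_n = 11 − 2·n.
Position 18 falls in stream C as its term 6, giving -1.
Position 19 → stream A, term 7 = 142.

-1, 142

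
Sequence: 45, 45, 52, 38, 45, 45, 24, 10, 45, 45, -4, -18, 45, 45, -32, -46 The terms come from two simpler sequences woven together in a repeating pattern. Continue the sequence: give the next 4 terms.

45, 45, -60, -74

Positions follow the repeating pattern AABB; grouping by letter gives 2 tracks.
Stream A = 45, 45, 45, 45, 45, 45, 45, 45: the constant sequence 45.
Stream B = 52, 38, 24, 10, -4, -18, -32, -46: subtracting 14 each time.
Term 17 comes from stream A (its 9th entry): 45.
Position 18 → stream A, term 10 = 45.
Position 19 → stream B, term 9 = -60.
Term 20 comes from stream B (its 10th entry): -74.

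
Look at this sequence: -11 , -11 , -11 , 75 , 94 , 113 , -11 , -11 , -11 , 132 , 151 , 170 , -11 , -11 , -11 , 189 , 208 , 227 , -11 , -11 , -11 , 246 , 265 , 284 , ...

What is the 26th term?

-11

Positions follow the repeating pattern AAABBB; grouping by letter gives 2 tracks.
Track A: -11, -11, -11, -11, -11, -11, -11, -11, -11, -11, -11, -11 (always -11).
Track B: 75, 94, 113, 132, 151, 170, 189, 208, 227, 246, 265, 284 (arithmetic with common difference +19).
Term 26 comes from track A (its 14th entry): -11.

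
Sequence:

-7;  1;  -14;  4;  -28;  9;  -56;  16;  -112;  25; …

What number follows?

-224

Positions 1, 3, 5, … form one subsequence and positions 2, 4, 6, … form another.
Subsequence A is -7, -14, -28, -56, -112, which is geometric with ratio 2.
Subsequence B is 1, 4, 9, 16, 25, which is the squares 1², 2², 3², ….
Term 11 comes from subsequence A (its 6th entry): -224.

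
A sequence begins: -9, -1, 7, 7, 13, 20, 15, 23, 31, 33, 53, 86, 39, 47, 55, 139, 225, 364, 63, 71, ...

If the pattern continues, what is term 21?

Positions follow the repeating pattern AAABBB; grouping by letter gives 2 tracks.
Subsequence A is -9, -1, 7, 15, 23, 31, 39, 47, 55, 63, 71, which is adding 8 each time.
Subsequence B is 7, 13, 20, 33, 53, 86, 139, 225, 364, which is Fibonacci-style (each term is the sum of the two before it).
Term 21 comes from subsequence A (its 12th entry): 79.

79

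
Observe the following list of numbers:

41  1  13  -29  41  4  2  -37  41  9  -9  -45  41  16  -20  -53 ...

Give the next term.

Read the sequence 4 terms at a time; column i is its own pattern.
Track A = 41, 41, 41, 41: the constant sequence 41.
Track B = 1, 4, 9, 16: the squares 1², 2², 3², ….
Track C = 13, 2, -9, -20: linear: a_n = 24 − 11·n.
Track D = -29, -37, -45, -53: arithmetic with common difference −8.
Position 17 → track A, term 5 = 41.

41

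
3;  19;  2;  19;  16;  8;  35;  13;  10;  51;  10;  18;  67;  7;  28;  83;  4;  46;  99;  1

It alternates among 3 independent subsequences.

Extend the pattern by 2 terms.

Read the sequence 3 terms at a time; column i is its own pattern.
Subsequence A = 3, 19, 35, 51, 67, 83, 99: adding 16 each time.
Subsequence B = 19, 16, 13, 10, 7, 4, 1: arithmetic with common difference −3.
Subsequence C = 2, 8, 10, 18, 28, 46: each term equals the sum of the previous two.
The 21st slot belongs to subsequence C; its 7th term is 74.
The 22nd slot belongs to subsequence A; its 8th term is 115.

74, 115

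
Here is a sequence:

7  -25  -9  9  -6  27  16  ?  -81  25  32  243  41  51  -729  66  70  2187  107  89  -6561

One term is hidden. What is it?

13

Split by position mod 3: positions 1, 4, 7, … form one track, and each other residue class forms its own.
Track A: 7, 9, 16, 25, 41, 66, 107 — each term equals the sum of the previous two.
Track B: -25, -6, ?, 32, 51, 70, 89 — arithmetic, step +19.
Track C: -9, 27, -81, 243, -729, 2187, -6561 — geometric, ×-3 each step.
So the missing entry in track B is 13.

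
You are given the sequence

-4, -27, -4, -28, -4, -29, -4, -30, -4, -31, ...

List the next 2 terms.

The terms cycle through 2 interleaved subsequences.
Track A is -4, -4, -4, -4, -4, which is constant -4.
Track B is -27, -28, -29, -30, -31, which is arithmetic with common difference −1.
The 11th slot belongs to track A; its 6th term is -4.
Term 12 comes from track B (its 6th entry): -32.

-4, -32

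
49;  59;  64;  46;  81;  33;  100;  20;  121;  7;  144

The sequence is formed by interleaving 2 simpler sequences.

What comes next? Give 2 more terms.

-6, 169

Odd-indexed and even-indexed terms follow separate rules.
Subsequence A is 49, 64, 81, 100, 121, 144, which is perfect squares starting at 7².
Subsequence B is 59, 46, 33, 20, 7, which is subtracting 13 each time.
The 12th slot belongs to subsequence B; its 6th term is -6.
Position 13 → subsequence A, term 7 = 169.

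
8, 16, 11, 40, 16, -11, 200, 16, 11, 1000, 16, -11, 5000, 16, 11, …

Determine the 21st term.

11

Read the sequence 3 terms at a time; column i is its own pattern.
Stream A is 8, 40, 200, 1000, 5000, which is geometric with ratio 5.
Stream B is 16, 16, 16, 16, 16, which is always 16.
Stream C is 11, -11, 11, -11, 11, which is alternating ±11.
Position 21 → stream C, term 7 = 11.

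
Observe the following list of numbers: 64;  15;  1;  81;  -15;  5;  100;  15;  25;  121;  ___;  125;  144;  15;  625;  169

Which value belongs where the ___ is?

The terms cycle through 3 interleaved subsequences.
Track A = 64, 81, 100, 121, 144, 169: consecutive squares n² from n = 8.
Track B = 15, -15, 15, ?, 15: the oscillation 15·(−1)^(n+1).
Track C = 1, 5, 25, 125, 625: a geometric progression (common ratio 5).
So the missing entry in track B is -15.

-15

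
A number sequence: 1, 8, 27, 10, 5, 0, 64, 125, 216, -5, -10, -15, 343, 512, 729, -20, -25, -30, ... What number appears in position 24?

-45

Positions follow the repeating pattern AAABBB; grouping by letter gives 2 tracks.
Track A = 1, 8, 27, 64, 125, 216, 343, 512, 729: consecutive cubes n³ from n = 1.
Track B = 10, 5, 0, -5, -10, -15, -20, -25, -30: subtracting 5 each time.
Position 24 → track B, term 12 = -45.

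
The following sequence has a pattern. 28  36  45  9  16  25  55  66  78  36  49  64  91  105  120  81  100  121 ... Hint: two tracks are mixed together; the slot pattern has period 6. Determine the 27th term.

231

Positions follow the repeating pattern AAABBB; grouping by letter gives 2 tracks.
Subsequence A = 28, 36, 45, 55, 66, 78, 91, 105, 120: triangular numbers n(n+1)/2 for n = 7, 8, ….
Subsequence B = 9, 16, 25, 36, 49, 64, 81, 100, 121: the squares 3², 4², 5², ….
Position 27 falls in subsequence A as its term 15, giving 231.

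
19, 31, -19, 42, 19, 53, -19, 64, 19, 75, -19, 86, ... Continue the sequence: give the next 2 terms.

Taking every 2nd term gives 2 separate tracks.
Track A: 19, -19, 19, -19, 19, -19 — the oscillation 19·(−1)^(n+1).
Track B: 31, 42, 53, 64, 75, 86 — adding 11 each time.
Term 13 comes from track A (its 7th entry): 19.
Position 14 → track B, term 7 = 97.

19, 97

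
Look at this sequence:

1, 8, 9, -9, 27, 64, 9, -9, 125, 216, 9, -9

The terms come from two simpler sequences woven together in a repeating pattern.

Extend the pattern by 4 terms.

343, 512, 9, -9

Reading positions in blocks of 4 reveals the pattern AABB — 2 tracks woven together.
Track A is 1, 8, 27, 64, 125, 216, which is perfect cubes starting at 1³.
Track B is 9, -9, 9, -9, 9, -9, which is the oscillation 9·(−1)^(n+1).
The 13th slot belongs to track A; its 7th term is 343.
Position 14 → track A, term 8 = 512.
Position 15 → track B, term 7 = 9.
Term 16 comes from track B (its 8th entry): -9.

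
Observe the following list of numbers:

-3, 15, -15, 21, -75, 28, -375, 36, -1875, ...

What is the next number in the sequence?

Split by position mod 2 into 2 tracks.
Stream A: -3, -15, -75, -375, -1875 (geometric, ×5 each step).
Stream B: 15, 21, 28, 36 (the triangular numbers T_5, T_6, …).
Position 10 → stream B, term 5 = 45.

45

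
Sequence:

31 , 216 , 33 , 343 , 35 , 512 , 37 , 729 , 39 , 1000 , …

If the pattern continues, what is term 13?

Taking every 2nd term gives 2 separate tracks.
Subsequence A: 31, 33, 35, 37, 39 (adding 2 each time).
Subsequence B: 216, 343, 512, 729, 1000 (perfect cubes starting at 6³).
The 13th slot belongs to subsequence A; its 7th term is 43.

43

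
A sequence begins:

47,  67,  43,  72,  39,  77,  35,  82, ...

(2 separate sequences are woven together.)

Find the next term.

31

Split by position mod 2 into 2 tracks.
Track A: 47, 43, 39, 35 (linear: a_n = 51 − 4·n).
Track B: 67, 72, 77, 82 (linear: a_n = 62 + 5·n).
Position 9 → track A, term 5 = 31.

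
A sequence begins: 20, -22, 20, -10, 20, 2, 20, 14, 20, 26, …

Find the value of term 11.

The terms cycle through 2 interleaved subsequences.
Subsequence A: 20, 20, 20, 20, 20 — the constant sequence 20.
Subsequence B: -22, -10, 2, 14, 26 — arithmetic with common difference +12.
The 11th slot belongs to subsequence A; its 6th term is 20.

20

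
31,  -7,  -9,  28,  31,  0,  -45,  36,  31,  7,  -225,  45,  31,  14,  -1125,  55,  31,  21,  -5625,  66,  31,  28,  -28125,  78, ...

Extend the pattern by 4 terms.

Split by position mod 4: positions 1, 5, 9, … form one track, and each other residue class forms its own.
Stream A: 31, 31, 31, 31, 31, 31 — the constant sequence 31.
Stream B: -7, 0, 7, 14, 21, 28 — adding 7 each time.
Stream C: -9, -45, -225, -1125, -5625, -28125 — geometric with ratio 5.
Stream D: 28, 36, 45, 55, 66, 78 — triangular numbers n(n+1)/2 for n = 7, 8, ….
The 25th slot belongs to stream A; its 7th term is 31.
Position 26 → stream B, term 7 = 35.
Term 27 comes from stream C (its 7th entry): -140625.
The 28th slot belongs to stream D; its 7th term is 91.

31, 35, -140625, 91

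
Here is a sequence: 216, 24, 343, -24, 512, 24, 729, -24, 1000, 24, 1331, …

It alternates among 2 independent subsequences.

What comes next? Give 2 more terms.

-24, 1728

Odd-indexed and even-indexed terms follow separate rules.
Stream A is 216, 343, 512, 729, 1000, 1331, which is perfect cubes starting at 6³.
Stream B is 24, -24, 24, -24, 24, which is the oscillation 24·(−1)^(n+1).
Term 12 comes from stream B (its 6th entry): -24.
Position 13 → stream A, term 7 = 1728.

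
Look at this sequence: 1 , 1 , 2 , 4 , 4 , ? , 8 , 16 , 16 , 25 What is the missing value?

9

Taking every 2nd term gives 2 separate tracks.
Track A: 1, 2, 4, 8, 16 (successive powers of 2).
Track B: 1, 4, ?, 16, 25 (consecutive squares n² from n = 1).
Track B's pattern makes the blank 9.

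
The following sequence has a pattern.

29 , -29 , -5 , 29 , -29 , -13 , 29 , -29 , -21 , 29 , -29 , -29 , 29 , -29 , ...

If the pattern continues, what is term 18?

-45

Reading positions in blocks of 3 reveals the pattern AAB — 2 tracks woven together.
Track A is 29, -29, 29, -29, 29, -29, 29, -29, 29, -29, which is alternating ±29.
Track B is -5, -13, -21, -29, which is subtracting 8 each time.
Term 18 comes from track B (its 6th entry): -45.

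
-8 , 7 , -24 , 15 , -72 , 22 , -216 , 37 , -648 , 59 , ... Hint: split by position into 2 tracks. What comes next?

-1944

Odd-indexed and even-indexed terms follow separate rules.
Track A is -8, -24, -72, -216, -648, which is a geometric progression (common ratio 3).
Track B is 7, 15, 22, 37, 59, which is a Fibonacci-like recurrence a_n = a_{n-1} + a_{n-2}.
Position 11 falls in track A as its term 6, giving -1944.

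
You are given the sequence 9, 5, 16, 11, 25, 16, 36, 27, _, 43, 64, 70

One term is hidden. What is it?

49

Split by position mod 2 into 2 tracks.
Track A = 9, 16, 25, 36, ?, 64: the squares 3², 4², 5², ….
Track B = 5, 11, 16, 27, 43, 70: a Fibonacci-like recurrence a_n = a_{n-1} + a_{n-2}.
So the missing entry in track A is 49.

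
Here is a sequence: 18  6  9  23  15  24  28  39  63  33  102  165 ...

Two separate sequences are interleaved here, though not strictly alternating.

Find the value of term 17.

Positions follow the repeating pattern ABB; grouping by letter gives 2 tracks.
Track A is 18, 23, 28, 33, which is adding 5 each time.
Track B is 6, 9, 15, 24, 39, 63, 102, 165, which is a Fibonacci-like recurrence a_n = a_{n-1} + a_{n-2}.
Position 17 falls in track B as its term 11, giving 699.

699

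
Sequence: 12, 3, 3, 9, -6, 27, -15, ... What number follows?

81

Positions 1, 3, 5, … form one subsequence and positions 2, 4, 6, … form another.
Track A: 12, 3, -6, -15 (linear: a_n = 21 − 9·n).
Track B: 3, 9, 27 (geometric with ratio 3).
The 8th slot belongs to track B; its 4th term is 81.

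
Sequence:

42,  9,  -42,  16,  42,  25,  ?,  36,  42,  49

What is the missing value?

Odd-indexed and even-indexed terms follow separate rules.
Track A: 42, -42, 42, ?, 42. The oscillation 42·(−1)^(n+1).
Track B: 9, 16, 25, 36, 49. Perfect squares starting at 3².
Filling track A at index 4 by its rule yields -42.

-42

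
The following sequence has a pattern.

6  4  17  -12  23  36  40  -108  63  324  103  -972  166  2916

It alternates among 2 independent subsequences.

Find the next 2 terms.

Split by position mod 2 into 2 tracks.
Track A: 6, 17, 23, 40, 63, 103, 166 — a Fibonacci-like recurrence a_n = a_{n-1} + a_{n-2}.
Track B: 4, -12, 36, -108, 324, -972, 2916 — multiplying by -3 each time.
Position 15 falls in track A as its term 8, giving 269.
Position 16 falls in track B as its term 8, giving -8748.

269, -8748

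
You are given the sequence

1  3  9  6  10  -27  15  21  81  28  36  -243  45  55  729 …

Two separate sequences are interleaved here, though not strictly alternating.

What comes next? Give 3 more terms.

The slot pattern repeats as AAB (period 3), so there are 2 interleaved tracks.
Stream A: 1, 3, 6, 10, 15, 21, 28, 36, 45, 55 — triangular numbers starting at T_1.
Stream B: 9, -27, 81, -243, 729 — geometric with ratio -3.
The 16th slot belongs to stream A; its 11th term is 66.
The 17th slot belongs to stream A; its 12th term is 78.
The 18th slot belongs to stream B; its 6th term is -2187.

66, 78, -2187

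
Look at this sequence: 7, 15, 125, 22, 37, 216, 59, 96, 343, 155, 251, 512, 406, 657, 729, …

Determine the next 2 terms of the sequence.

The slot pattern repeats as AAB (period 3), so there are 2 interleaved tracks.
Track A is 7, 15, 22, 37, 59, 96, 155, 251, 406, 657, which is each term equals the sum of the previous two.
Track B is 125, 216, 343, 512, 729, which is consecutive cubes n³ from n = 5.
The 16th slot belongs to track A; its 11th term is 1063.
Position 17 → track A, term 12 = 1720.

1063, 1720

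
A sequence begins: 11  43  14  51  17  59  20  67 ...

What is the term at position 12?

The terms cycle through 2 interleaved subsequences.
Subsequence A: 11, 14, 17, 20 (arithmetic with common difference +3).
Subsequence B: 43, 51, 59, 67 (arithmetic with common difference +8).
Position 12 falls in subsequence B as its term 6, giving 83.

83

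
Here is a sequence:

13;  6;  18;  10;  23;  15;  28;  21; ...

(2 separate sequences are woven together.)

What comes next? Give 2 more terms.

33, 28

Odd-indexed and even-indexed terms follow separate rules.
Track A: 13, 18, 23, 28 — linear: a_n = 8 + 5·n.
Track B: 6, 10, 15, 21 — triangular numbers n(n+1)/2 for n = 3, 4, ….
The 9th slot belongs to track A; its 5th term is 33.
Position 10 → track B, term 5 = 28.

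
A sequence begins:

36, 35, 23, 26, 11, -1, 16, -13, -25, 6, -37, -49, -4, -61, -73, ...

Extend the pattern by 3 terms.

-14, -85, -97

Reading positions in blocks of 3 reveals the pattern ABB — 2 tracks woven together.
Stream A: 36, 26, 16, 6, -4 (arithmetic, step −10).
Stream B: 35, 23, 11, -1, -13, -25, -37, -49, -61, -73 (arithmetic, step −12).
Position 16 falls in stream A as its term 6, giving -14.
Position 17 → stream B, term 11 = -85.
Position 18 → stream B, term 12 = -97.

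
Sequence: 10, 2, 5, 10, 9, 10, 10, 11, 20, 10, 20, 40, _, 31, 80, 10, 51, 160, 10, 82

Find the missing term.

Read the sequence 3 terms at a time; column i is its own pattern.
Stream A: 10, 10, 10, 10, ?, 10, 10 — constant 10.
Stream B: 2, 9, 11, 20, 31, 51, 82 — each term equals the sum of the previous two.
Stream C: 5, 10, 20, 40, 80, 160 — geometric, ×2 each step.
Stream A's pattern makes the blank 10.

10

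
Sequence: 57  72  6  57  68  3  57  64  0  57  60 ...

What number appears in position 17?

Split by position mod 3 into 3 tracks.
Stream A is 57, 57, 57, 57, which is constant 57.
Stream B is 72, 68, 64, 60, which is linear: a_n = 76 − 4·n.
Stream C is 6, 3, 0, which is linear: a_n = 9 − 3·n.
Position 17 falls in stream B as its term 6, giving 52.

52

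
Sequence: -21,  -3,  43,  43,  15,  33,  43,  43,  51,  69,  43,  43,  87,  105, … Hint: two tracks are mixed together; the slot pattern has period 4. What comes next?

Positions follow the repeating pattern AABB; grouping by letter gives 2 tracks.
Subsequence A = -21, -3, 15, 33, 51, 69, 87, 105: arithmetic, step +18.
Subsequence B = 43, 43, 43, 43, 43, 43: constant 43.
Term 15 comes from subsequence B (its 7th entry): 43.

43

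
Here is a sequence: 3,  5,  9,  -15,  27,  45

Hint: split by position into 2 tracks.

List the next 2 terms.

81, -135

Odd-indexed and even-indexed terms follow separate rules.
Track A is 3, 9, 27, which is powers 3^1, 3^2, 3^3, ….
Track B is 5, -15, 45, which is a geometric progression (common ratio -3).
Position 7 falls in track A as its term 4, giving 81.
The 8th slot belongs to track B; its 4th term is -135.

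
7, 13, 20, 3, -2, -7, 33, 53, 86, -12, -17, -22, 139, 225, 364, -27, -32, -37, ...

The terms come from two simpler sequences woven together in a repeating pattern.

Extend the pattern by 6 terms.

589, 953, 1542, -42, -47, -52

Positions follow the repeating pattern AAABBB; grouping by letter gives 2 tracks.
Stream A: 7, 13, 20, 33, 53, 86, 139, 225, 364 (a Fibonacci-like recurrence a_n = a_{n-1} + a_{n-2}).
Stream B: 3, -2, -7, -12, -17, -22, -27, -32, -37 (subtracting 5 each time).
Position 19 falls in stream A as its term 10, giving 589.
Position 20 falls in stream A as its term 11, giving 953.
Position 21 falls in stream A as its term 12, giving 1542.
Position 22 falls in stream B as its term 10, giving -42.
Position 23 → stream B, term 11 = -47.
Position 24 → stream B, term 12 = -52.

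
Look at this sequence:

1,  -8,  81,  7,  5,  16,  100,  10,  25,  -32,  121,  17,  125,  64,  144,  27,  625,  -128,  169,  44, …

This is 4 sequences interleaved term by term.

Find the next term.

3125

The terms cycle through 4 interleaved subsequences.
Stream A: 1, 5, 25, 125, 625 — successive powers of 5.
Stream B: -8, 16, -32, 64, -128 — multiplying by -2 each time.
Stream C: 81, 100, 121, 144, 169 — the squares 9², 10², 11², ….
Stream D: 7, 10, 17, 27, 44 — Fibonacci-style (each term is the sum of the two before it).
Term 21 comes from stream A (its 6th entry): 3125.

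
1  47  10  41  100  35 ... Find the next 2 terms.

Positions 1, 3, 5, … form one subsequence and positions 2, 4, 6, … form another.
Track A: 1, 10, 100. Powers of 10.
Track B: 47, 41, 35. Subtracting 6 each time.
The 7th slot belongs to track A; its 4th term is 1000.
The 8th slot belongs to track B; its 4th term is 29.

1000, 29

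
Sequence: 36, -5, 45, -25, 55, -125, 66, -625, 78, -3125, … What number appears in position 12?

-15625

Positions 1, 3, 5, … form one subsequence and positions 2, 4, 6, … form another.
Track A: 36, 45, 55, 66, 78 — triangular numbers n(n+1)/2 for n = 8, 9, ….
Track B: -5, -25, -125, -625, -3125 — multiplying by 5 each time.
The 12th slot belongs to track B; its 6th term is -15625.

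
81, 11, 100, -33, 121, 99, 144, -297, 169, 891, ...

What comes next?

196

The terms cycle through 2 interleaved subsequences.
Track A: 81, 100, 121, 144, 169 — the squares 9², 10², 11², ….
Track B: 11, -33, 99, -297, 891 — multiplying by -3 each time.
Term 11 comes from track A (its 6th entry): 196.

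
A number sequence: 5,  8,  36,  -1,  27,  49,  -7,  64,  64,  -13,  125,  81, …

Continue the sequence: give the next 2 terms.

Split by position mod 3 into 3 tracks.
Subsequence A: 5, -1, -7, -13 (arithmetic, step −6).
Subsequence B: 8, 27, 64, 125 (consecutive cubes n³ from n = 2).
Subsequence C: 36, 49, 64, 81 (perfect squares starting at 6²).
The 13th slot belongs to subsequence A; its 5th term is -19.
Term 14 comes from subsequence B (its 5th entry): 216.

-19, 216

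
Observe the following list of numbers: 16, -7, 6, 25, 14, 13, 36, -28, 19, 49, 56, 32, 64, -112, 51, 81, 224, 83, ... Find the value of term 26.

-1792

The terms cycle through 3 interleaved subsequences.
Track A is 16, 25, 36, 49, 64, 81, which is the squares 4², 5², 6², ….
Track B is -7, 14, -28, 56, -112, 224, which is multiplying by -2 each time.
Track C is 6, 13, 19, 32, 51, 83, which is a Fibonacci-like recurrence a_n = a_{n-1} + a_{n-2}.
The 26th slot belongs to track B; its 9th term is -1792.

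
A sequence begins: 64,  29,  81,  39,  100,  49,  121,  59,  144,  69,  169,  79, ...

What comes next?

Odd-indexed and even-indexed terms follow separate rules.
Track A = 64, 81, 100, 121, 144, 169: perfect squares starting at 8².
Track B = 29, 39, 49, 59, 69, 79: adding 10 each time.
Term 13 comes from track A (its 7th entry): 196.

196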